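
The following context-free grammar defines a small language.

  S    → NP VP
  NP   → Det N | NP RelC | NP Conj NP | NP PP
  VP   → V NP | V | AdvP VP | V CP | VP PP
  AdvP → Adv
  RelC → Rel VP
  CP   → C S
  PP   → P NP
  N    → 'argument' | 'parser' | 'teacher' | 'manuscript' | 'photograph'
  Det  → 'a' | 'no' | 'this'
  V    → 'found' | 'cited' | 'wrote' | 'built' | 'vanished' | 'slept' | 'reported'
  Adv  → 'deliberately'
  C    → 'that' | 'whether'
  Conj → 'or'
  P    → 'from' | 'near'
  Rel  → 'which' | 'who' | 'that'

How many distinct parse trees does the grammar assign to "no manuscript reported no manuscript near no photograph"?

2

The two bracketings:
[S [NP [Det no] [N manuscript]] [VP [V reported] [NP [NP [Det no] [N manuscript]] [PP [P near] [NP [Det no] [N photograph]]]]]]
[S [NP [Det no] [N manuscript]] [VP [VP [V reported] [NP [Det no] [N manuscript]]] [PP [P near] [NP [Det no] [N photograph]]]]]
The difference turns on whether NP → NP PP is used at the relevant span, versus an alternative expansion of NP.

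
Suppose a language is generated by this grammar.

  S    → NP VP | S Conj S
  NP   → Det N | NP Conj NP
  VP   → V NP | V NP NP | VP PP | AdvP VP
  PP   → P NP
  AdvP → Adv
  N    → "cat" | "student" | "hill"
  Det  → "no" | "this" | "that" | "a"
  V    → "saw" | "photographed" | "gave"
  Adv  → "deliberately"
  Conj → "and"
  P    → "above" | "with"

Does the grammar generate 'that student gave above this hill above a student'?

Ungrammatical

A V word can never sit immediately before a P word in any string this grammar generates, so the substring 'gave above' rules out a derivation.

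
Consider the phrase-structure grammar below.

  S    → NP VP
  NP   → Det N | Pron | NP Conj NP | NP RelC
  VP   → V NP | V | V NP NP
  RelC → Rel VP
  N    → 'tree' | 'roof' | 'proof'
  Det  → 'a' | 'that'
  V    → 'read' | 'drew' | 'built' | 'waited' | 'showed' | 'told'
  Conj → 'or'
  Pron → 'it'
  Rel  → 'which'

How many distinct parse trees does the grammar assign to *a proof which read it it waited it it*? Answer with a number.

[S [NP [NP [Det a] [N proof]] [RelC [Rel which] [VP [V read] [NP [Pron it]] [NP [Pron it]]]]] [VP [V waited] [NP [Pron it]] [NP [Pron it]]]]
No rule offers an alternative attachment or grouping for any span, so this is the only derivation.

1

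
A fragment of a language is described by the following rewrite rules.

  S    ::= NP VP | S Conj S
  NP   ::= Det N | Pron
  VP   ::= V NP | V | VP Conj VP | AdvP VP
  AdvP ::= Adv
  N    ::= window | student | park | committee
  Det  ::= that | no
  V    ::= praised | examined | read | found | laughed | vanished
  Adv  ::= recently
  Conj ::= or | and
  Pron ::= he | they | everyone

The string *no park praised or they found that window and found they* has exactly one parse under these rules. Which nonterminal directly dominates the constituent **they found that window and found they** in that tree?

S

S
  S
    NP
      Det: no
      N: park
    VP
      V: praised
  Conj: or
  S
    NP
      Pron: they
    VP
      VP
        V: found
        NP
          Det: that
          N: window
      Conj: and
      VP
        V: found
        NP
          Pron: they
The span 'they found that window and found they' is the S node built by S → NP VP.
Its mother is the S built by S → S Conj S.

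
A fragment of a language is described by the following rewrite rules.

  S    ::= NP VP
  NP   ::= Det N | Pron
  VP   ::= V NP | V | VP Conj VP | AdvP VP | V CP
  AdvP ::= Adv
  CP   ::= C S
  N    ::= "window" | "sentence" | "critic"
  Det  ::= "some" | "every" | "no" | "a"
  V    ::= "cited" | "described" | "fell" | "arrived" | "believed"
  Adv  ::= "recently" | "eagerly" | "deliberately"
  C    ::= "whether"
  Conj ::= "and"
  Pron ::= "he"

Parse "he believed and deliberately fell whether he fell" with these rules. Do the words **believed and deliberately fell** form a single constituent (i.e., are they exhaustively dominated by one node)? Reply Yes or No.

[S [NP [Pron he]] [VP [VP [V believed]] [Conj and] [VP [AdvP [Adv deliberately]] [VP [V fell] [CP [C whether] [S [NP [Pron he]] [VP [V fell]]]]]]]]
The smallest constituent containing 'believed and deliberately fell' is the VP spanning 'believed and deliberately fell whether he fell'; no single node in the tree dominates exactly the given words.

No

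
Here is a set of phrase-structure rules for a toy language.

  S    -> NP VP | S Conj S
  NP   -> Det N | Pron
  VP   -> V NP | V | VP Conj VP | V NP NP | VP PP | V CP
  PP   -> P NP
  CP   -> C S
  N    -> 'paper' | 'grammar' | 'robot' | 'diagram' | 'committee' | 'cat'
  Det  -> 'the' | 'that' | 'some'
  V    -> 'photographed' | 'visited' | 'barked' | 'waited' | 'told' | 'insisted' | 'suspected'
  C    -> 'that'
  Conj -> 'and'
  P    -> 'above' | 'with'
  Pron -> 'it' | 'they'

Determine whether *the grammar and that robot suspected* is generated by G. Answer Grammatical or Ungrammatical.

Ungrammatical

For S → NP VP, the only prefix that parses as NP is 'the grammar', but the remainder 'and that robot suspected' is not a VP under these rules. The alternative S rule S → S Conj S likewise has no satisfying split.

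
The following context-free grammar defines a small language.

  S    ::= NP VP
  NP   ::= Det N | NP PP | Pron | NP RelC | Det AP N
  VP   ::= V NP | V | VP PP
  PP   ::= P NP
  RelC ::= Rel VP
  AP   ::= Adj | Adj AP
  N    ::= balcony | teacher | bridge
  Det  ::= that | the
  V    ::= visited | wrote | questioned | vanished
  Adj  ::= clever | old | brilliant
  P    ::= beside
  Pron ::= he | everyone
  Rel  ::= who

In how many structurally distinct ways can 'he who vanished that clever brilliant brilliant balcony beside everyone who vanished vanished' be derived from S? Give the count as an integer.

Two of the 7 distinct bracketings:
[S [NP [NP [NP [Pron he]] [RelC [Rel who] [VP [V vanished] [NP [Det that] [AP [Adj clever] [AP [Adj brilliant] [AP [Adj brilliant]]]] [N balcony]]]]] [PP [P beside] [NP [NP [Pron everyone]] [RelC [Rel who] [VP [V vanished]]]]]] [VP [V vanished]]]
[S [NP [NP [Pron he]] [RelC [Rel who] [VP [V vanished] [NP [NP [Det that] [AP [Adj clever] [AP [Adj brilliant] [AP [Adj brilliant]]]] [N balcony]] [PP [P beside] [NP [NP [Pron everyone]] [RelC [Rel who] [VP [V vanished]]]]]]]]] [VP [V vanished]]]
The trees differ in how a recursive rule is bracketed over the same span.

7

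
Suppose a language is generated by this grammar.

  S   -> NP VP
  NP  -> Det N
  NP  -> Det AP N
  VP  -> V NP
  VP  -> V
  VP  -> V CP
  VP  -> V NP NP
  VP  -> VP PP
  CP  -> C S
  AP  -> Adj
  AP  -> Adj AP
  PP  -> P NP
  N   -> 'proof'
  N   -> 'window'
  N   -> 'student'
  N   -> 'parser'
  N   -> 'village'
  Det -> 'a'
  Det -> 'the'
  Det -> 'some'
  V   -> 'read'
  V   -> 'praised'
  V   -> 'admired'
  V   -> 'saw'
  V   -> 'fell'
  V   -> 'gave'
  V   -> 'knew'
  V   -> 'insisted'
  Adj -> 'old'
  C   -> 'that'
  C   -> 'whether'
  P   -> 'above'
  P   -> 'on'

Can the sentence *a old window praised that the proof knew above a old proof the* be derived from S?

Ungrammatical

For S → NP VP, the only prefix that parses as NP is 'a old window', but the remainder 'praised that the proof knew above a old proof the' is not a VP under these rules.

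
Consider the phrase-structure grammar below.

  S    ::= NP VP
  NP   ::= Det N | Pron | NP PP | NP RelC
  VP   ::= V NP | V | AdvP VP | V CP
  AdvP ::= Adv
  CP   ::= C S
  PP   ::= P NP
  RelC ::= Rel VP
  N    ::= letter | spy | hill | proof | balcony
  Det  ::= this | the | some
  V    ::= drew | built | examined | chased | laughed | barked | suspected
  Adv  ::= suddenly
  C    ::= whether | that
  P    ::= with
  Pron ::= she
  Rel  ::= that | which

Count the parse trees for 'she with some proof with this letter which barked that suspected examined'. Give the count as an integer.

9

Two of the 9 distinct bracketings:
[S [NP [NP [Pron she]] [PP [P with] [NP [NP [Det some] [N proof]] [PP [P with] [NP [NP [NP [Det this] [N letter]] [RelC [Rel which] [VP [V barked]]]] [RelC [Rel that] [VP [V suspected]]]]]]]] [VP [V examined]]]
[S [NP [NP [Pron she]] [PP [P with] [NP [NP [NP [Det some] [N proof]] [PP [P with] [NP [NP [Det this] [N letter]] [RelC [Rel which] [VP [V barked]]]]]] [RelC [Rel that] [VP [V suspected]]]]]] [VP [V examined]]]
The trees differ in how a recursive rule is bracketed over the same span.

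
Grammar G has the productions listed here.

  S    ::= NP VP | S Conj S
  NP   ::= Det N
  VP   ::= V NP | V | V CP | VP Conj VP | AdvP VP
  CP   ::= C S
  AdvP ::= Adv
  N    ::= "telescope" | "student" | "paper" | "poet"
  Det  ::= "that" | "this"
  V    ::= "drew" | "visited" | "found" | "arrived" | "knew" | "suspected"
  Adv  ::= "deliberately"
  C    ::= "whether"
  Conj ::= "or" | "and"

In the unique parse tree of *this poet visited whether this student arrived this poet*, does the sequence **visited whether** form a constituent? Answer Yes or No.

No

[S [NP [Det this] [N poet]] [VP [V visited] [CP [C whether] [S [NP [Det this] [N student]] [VP [V arrived] [NP [Det this] [N poet]]]]]]]
The smallest constituent containing 'visited whether' is the VP spanning 'visited whether this student arrived this poet'; no single node in the tree dominates exactly the given words.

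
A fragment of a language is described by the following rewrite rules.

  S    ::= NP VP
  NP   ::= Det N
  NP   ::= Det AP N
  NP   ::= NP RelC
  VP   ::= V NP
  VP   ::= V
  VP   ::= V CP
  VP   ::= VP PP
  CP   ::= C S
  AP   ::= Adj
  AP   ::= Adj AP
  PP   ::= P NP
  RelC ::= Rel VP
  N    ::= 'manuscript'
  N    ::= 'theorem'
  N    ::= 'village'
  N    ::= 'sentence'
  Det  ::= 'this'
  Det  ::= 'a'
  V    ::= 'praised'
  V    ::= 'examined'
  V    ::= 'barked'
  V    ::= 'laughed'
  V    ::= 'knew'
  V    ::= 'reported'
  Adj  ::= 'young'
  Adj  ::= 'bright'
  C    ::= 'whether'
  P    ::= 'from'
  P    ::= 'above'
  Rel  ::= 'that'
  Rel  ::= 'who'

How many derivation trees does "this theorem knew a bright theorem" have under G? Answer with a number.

[S [NP [Det this] [N theorem]] [VP [V knew] [NP [Det a] [AP [Adj bright]] [N theorem]]]]
No rule offers an alternative attachment or grouping for any span, so this is the only derivation.

1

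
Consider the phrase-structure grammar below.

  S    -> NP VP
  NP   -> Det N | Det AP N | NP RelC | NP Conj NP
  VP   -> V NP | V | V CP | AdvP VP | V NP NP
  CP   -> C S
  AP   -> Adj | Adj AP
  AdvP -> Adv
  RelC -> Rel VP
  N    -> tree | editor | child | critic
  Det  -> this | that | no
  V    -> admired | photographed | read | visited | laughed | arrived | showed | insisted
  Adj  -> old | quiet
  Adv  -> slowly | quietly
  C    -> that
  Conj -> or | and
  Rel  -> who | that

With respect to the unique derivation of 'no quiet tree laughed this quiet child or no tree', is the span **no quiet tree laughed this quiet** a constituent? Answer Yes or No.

No

[S [NP [Det no] [AP [Adj quiet]] [N tree]] [VP [V laughed] [NP [NP [Det this] [AP [Adj quiet]] [N child]] [Conj or] [NP [Det no] [N tree]]]]]
The smallest constituent containing 'no quiet tree laughed this quiet' is the S spanning 'no quiet tree laughed this quiet child or no tree'; no single node in the tree dominates exactly the given words.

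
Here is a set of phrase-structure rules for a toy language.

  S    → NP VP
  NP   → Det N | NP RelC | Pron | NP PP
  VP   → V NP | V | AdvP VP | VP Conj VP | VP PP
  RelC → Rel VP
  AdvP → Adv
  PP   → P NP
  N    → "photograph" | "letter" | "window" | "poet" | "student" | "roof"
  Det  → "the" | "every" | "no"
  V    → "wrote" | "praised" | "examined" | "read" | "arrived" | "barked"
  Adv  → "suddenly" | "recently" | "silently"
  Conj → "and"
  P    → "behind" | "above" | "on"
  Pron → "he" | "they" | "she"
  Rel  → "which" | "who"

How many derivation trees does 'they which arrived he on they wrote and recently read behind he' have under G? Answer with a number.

Two of the 9 distinct bracketings:
[S [NP [NP [Pron they]] [RelC [Rel which] [VP [V arrived] [NP [NP [Pron he]] [PP [P on] [NP [Pron they]]]]]]] [VP [VP [V wrote]] [Conj and] [VP [AdvP [Adv recently]] [VP [VP [V read]] [PP [P behind] [NP [Pron he]]]]]]]
[S [NP [NP [Pron they]] [RelC [Rel which] [VP [V arrived] [NP [NP [Pron he]] [PP [P on] [NP [Pron they]]]]]]] [VP [VP [V wrote]] [Conj and] [VP [VP [AdvP [Adv recently]] [VP [V read]]] [PP [P behind] [NP [Pron he]]]]]]
The trees differ in how a recursive rule is bracketed over the same span.

9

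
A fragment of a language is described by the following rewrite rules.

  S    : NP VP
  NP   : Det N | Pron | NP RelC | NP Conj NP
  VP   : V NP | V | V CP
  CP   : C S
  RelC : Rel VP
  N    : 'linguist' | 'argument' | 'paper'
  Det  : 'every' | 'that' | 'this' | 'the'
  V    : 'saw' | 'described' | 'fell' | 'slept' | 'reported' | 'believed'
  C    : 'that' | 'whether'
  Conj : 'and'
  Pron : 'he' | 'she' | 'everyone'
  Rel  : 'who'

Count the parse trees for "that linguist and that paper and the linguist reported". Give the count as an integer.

The two bracketings:
[S [NP [NP [Det that] [N linguist]] [Conj and] [NP [NP [Det that] [N paper]] [Conj and] [NP [Det the] [N linguist]]]] [VP [V reported]]]
[S [NP [NP [NP [Det that] [N linguist]] [Conj and] [NP [Det that] [N paper]]] [Conj and] [NP [Det the] [N linguist]]] [VP [V reported]]]
The trees differ in how a recursive rule is bracketed over the same span.

2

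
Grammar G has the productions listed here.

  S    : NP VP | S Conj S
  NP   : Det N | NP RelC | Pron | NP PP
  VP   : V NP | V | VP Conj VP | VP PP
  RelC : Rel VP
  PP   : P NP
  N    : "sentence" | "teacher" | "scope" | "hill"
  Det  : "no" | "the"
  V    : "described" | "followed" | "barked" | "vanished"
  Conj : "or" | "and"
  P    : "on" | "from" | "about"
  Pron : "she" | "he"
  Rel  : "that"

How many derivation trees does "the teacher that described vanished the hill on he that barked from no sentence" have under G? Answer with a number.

10

Two of the 10 distinct bracketings:
[S [NP [NP [Det the] [N teacher]] [RelC [Rel that] [VP [V described]]]] [VP [V vanished] [NP [NP [NP [Det the] [N hill]] [PP [P on] [NP [Pron he]]]] [RelC [Rel that] [VP [VP [V barked]] [PP [P from] [NP [Det no] [N sentence]]]]]]]]
[S [NP [NP [Det the] [N teacher]] [RelC [Rel that] [VP [V described]]]] [VP [V vanished] [NP [NP [Det the] [N hill]] [PP [P on] [NP [NP [Pron he]] [RelC [Rel that] [VP [VP [V barked]] [PP [P from] [NP [Det no] [N sentence]]]]]]]]]]
The trees differ in how a recursive rule is bracketed over the same span.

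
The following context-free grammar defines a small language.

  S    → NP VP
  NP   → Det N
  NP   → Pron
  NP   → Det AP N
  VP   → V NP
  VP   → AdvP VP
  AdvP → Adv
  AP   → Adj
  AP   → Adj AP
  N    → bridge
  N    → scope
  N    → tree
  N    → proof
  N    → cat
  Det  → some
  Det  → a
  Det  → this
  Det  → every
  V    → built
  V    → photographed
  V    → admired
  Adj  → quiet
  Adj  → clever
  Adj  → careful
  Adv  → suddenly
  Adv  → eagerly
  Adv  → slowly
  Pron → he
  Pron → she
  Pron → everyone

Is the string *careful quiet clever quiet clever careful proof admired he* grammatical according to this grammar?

Ungrammatical

For S → NP VP, no prefix of the string parses as an NP.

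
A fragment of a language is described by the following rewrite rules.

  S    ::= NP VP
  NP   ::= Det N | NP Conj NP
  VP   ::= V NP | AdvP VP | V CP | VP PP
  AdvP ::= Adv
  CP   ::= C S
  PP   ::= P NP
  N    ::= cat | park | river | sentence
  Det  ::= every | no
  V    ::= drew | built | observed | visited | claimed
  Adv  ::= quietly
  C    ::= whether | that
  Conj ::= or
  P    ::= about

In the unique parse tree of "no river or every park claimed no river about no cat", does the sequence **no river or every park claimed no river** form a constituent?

No

[S [NP [NP [Det no] [N river]] [Conj or] [NP [Det every] [N park]]] [VP [VP [V claimed] [NP [Det no] [N river]]] [PP [P about] [NP [Det no] [N cat]]]]]
The smallest constituent containing 'no river or every park claimed no river' is the S spanning 'no river or every park claimed no river about no cat'; no single node in the tree dominates exactly the given words.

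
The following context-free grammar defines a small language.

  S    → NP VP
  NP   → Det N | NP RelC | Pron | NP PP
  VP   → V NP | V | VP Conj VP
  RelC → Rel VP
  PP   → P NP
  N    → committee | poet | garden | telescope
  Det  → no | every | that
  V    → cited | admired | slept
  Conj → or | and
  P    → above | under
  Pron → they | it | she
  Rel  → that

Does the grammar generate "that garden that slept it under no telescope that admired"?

For S → NP VP, every NP-prefix leaves a non-VP remainder: after 'that garden' the remainder is not a VP; after 'that garden that slept' the remainder is not a VP; after 'that garden that slept it' the remainder is not a VP (and 1 more).

Ungrammatical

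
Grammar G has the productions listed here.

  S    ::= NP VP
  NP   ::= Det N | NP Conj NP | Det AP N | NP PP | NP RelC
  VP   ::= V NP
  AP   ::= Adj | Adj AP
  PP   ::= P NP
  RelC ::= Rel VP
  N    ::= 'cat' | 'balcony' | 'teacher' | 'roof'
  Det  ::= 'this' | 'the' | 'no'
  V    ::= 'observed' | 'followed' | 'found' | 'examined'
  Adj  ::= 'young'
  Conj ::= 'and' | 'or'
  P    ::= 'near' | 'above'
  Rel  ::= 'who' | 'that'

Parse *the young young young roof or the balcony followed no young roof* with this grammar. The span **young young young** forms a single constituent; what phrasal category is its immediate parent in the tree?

NP

S
  NP
    NP
      Det: the
      AP
        Adj: young
        AP
          Adj: young
          AP
            Adj: young
      N: roof
    Conj: or
    NP
      Det: the
      N: balcony
  VP
    V: followed
    NP
      Det: no
      AP
        Adj: young
      N: roof
The span 'young young young' is the AP node built by AP → Adj AP.
Its mother is the NP built by NP → Det AP N.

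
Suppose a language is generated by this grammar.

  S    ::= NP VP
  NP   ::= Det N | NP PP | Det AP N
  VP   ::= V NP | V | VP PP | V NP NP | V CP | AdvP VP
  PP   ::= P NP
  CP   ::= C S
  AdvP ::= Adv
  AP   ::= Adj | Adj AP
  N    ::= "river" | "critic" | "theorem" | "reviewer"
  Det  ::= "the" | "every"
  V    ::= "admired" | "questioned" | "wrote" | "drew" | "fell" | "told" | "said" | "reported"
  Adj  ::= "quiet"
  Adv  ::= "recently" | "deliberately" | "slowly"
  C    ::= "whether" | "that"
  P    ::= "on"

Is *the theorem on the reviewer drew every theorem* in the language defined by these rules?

Grammatical

[S [NP [NP [Det the] [N theorem]] [PP [P on] [NP [Det the] [N reviewer]]]] [VP [V drew] [NP [Det every] [N theorem]]]]
Each bracket corresponds to one application of a listed rule, so the string is derivable from S.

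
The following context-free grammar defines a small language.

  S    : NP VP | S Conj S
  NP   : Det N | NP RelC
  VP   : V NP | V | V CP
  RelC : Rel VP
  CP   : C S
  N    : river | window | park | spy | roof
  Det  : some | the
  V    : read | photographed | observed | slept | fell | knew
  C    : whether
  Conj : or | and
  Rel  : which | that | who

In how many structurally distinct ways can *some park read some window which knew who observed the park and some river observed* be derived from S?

1

[S [S [NP [Det some] [N park]] [VP [V read] [NP [NP [NP [Det some] [N window]] [RelC [Rel which] [VP [V knew]]]] [RelC [Rel who] [VP [V observed] [NP [Det the] [N park]]]]]]] [Conj and] [S [NP [Det some] [N river]] [VP [V observed]]]]
No rule offers an alternative attachment or grouping for any span, so this is the only derivation.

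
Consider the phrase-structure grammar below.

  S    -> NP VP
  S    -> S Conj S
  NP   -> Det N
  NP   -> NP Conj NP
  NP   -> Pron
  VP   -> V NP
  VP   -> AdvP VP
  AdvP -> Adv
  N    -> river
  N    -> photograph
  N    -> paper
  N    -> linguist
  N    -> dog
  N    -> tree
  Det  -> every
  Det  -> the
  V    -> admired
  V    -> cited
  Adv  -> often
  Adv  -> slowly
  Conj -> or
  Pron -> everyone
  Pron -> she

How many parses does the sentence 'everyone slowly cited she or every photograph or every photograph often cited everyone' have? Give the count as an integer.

The two bracketings:
[S [S [NP [Pron everyone]] [VP [AdvP [Adv slowly]] [VP [V cited] [NP [Pron she]]]]] [Conj or] [S [NP [NP [Det every] [N photograph]] [Conj or] [NP [Det every] [N photograph]]] [VP [AdvP [Adv often]] [VP [V cited] [NP [Pron everyone]]]]]]
[S [S [NP [Pron everyone]] [VP [AdvP [Adv slowly]] [VP [V cited] [NP [NP [Pron she]] [Conj or] [NP [Det every] [N photograph]]]]]] [Conj or] [S [NP [Det every] [N photograph]] [VP [AdvP [Adv often]] [VP [V cited] [NP [Pron everyone]]]]]]
The trees differ in how a recursive rule is bracketed over the same span.

2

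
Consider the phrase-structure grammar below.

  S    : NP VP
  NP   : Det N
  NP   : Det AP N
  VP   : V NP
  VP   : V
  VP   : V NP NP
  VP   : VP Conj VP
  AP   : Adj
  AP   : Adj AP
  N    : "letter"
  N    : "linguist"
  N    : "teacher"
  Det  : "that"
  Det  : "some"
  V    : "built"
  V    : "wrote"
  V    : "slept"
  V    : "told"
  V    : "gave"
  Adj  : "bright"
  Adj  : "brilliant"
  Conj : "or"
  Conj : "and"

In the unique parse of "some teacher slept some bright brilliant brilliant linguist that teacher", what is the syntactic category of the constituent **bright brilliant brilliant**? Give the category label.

AP

[S [NP [Det some] [N teacher]] [VP [V slept] [NP [Det some] [AP [Adj bright] [AP [Adj brilliant] [AP [Adj brilliant]]]] [N linguist]] [NP [Det that] [N teacher]]]]
The span 'bright brilliant brilliant' is the AP node built by AP → Adj AP.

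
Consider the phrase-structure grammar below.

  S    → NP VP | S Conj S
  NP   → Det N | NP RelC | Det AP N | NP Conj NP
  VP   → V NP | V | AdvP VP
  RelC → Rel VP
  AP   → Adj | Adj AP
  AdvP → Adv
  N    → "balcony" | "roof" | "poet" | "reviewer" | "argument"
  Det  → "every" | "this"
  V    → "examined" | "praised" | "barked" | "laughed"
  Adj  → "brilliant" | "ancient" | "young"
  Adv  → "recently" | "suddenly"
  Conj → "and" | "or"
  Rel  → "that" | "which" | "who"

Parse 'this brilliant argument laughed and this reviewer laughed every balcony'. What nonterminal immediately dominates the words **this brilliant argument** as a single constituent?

[S [S [NP [Det this] [AP [Adj brilliant]] [N argument]] [VP [V laughed]]] [Conj and] [S [NP [Det this] [N reviewer]] [VP [V laughed] [NP [Det every] [N balcony]]]]]
The span 'this brilliant argument' is the NP node built by NP → Det AP N.

NP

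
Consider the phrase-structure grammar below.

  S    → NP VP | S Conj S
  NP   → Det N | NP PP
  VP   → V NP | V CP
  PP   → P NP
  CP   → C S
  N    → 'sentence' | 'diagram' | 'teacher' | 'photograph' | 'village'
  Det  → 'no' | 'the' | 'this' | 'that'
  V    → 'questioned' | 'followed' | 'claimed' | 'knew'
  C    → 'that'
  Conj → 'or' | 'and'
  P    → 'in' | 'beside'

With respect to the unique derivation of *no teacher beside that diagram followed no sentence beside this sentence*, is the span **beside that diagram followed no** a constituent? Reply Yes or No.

[S [NP [NP [Det no] [N teacher]] [PP [P beside] [NP [Det that] [N diagram]]]] [VP [V followed] [NP [NP [Det no] [N sentence]] [PP [P beside] [NP [Det this] [N sentence]]]]]]
The smallest constituent containing 'beside that diagram followed no' is the S spanning 'no teacher beside that diagram followed no sentence beside this sentence'; no single node in the tree dominates exactly the given words.

No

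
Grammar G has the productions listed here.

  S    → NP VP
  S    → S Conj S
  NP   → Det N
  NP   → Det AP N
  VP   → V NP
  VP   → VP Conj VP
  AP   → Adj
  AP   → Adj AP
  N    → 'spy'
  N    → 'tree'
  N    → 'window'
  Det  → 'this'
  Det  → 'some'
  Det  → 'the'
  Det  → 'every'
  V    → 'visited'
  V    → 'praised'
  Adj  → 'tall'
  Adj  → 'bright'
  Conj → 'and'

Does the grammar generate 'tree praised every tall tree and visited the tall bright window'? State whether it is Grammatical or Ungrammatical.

Ungrammatical

For S → NP VP, no prefix of the string parses as an NP. The alternative S rule S → S Conj S likewise has no satisfying split.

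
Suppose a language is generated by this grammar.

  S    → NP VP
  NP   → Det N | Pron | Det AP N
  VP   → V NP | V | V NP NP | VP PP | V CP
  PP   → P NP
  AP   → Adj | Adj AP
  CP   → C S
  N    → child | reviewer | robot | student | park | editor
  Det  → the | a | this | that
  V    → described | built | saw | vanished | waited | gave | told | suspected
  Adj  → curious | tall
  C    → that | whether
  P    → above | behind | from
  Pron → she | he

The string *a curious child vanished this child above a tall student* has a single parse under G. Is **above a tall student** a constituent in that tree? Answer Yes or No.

Yes

[S [NP [Det a] [AP [Adj curious]] [N child]] [VP [VP [V vanished] [NP [Det this] [N child]]] [PP [P above] [NP [Det a] [AP [Adj tall]] [N student]]]]]
The words 'above a tall student' are exhaustively dominated by a single PP node (built by PP → P NP), so they form a constituent.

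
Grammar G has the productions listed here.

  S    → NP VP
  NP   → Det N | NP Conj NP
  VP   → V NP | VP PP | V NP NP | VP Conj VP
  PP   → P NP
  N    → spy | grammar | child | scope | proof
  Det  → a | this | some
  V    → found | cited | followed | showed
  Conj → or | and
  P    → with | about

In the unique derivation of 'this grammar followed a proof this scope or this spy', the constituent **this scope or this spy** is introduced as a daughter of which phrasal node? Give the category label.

S
  NP
    Det: this
    N: grammar
  VP
    V: followed
    NP
      Det: a
      N: proof
    NP
      NP
        Det: this
        N: scope
      Conj: or
      NP
        Det: this
        N: spy
The span 'this scope or this spy' is the NP node built by NP → NP Conj NP.
Its mother is the VP built by VP → V NP NP.

VP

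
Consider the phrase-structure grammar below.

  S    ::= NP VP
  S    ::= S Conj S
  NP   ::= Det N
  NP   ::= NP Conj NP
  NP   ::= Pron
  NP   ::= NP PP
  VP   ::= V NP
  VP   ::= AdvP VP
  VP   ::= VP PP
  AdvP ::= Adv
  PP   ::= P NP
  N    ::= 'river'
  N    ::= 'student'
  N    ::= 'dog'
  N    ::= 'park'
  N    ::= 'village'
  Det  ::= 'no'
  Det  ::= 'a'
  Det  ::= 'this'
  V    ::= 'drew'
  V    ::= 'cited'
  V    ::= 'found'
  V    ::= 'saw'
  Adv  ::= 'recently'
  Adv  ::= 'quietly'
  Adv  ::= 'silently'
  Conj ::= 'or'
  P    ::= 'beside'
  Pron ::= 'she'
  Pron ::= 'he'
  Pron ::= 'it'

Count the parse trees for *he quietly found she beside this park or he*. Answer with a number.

Two of the 4 distinct bracketings:
[S [NP [Pron he]] [VP [AdvP [Adv quietly]] [VP [V found] [NP [NP [NP [Pron she]] [PP [P beside] [NP [Det this] [N park]]]] [Conj or] [NP [Pron he]]]]]]
[S [NP [Pron he]] [VP [AdvP [Adv quietly]] [VP [V found] [NP [NP [Pron she]] [PP [P beside] [NP [NP [Det this] [N park]] [Conj or] [NP [Pron he]]]]]]]]
The trees differ in how a recursive rule is bracketed over the same span.

4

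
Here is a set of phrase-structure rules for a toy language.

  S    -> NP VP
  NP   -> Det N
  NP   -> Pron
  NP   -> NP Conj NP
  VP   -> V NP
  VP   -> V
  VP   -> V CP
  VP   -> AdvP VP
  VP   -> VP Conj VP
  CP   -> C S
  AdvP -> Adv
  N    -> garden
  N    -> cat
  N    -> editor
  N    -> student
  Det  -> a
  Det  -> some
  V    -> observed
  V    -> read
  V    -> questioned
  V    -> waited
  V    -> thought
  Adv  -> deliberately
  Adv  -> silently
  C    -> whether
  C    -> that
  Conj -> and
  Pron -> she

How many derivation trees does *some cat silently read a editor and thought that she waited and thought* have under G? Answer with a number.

Two of the 7 distinct bracketings:
[S [NP [Det some] [N cat]] [VP [AdvP [Adv silently]] [VP [VP [V read] [NP [Det a] [N editor]]] [Conj and] [VP [V thought] [CP [C that] [S [NP [Pron she]] [VP [VP [V waited]] [Conj and] [VP [V thought]]]]]]]]]
[S [NP [Det some] [N cat]] [VP [AdvP [Adv silently]] [VP [VP [V read] [NP [Det a] [N editor]]] [Conj and] [VP [VP [V thought] [CP [C that] [S [NP [Pron she]] [VP [V waited]]]]] [Conj and] [VP [V thought]]]]]]
The trees differ in how a recursive rule is bracketed over the same span.

7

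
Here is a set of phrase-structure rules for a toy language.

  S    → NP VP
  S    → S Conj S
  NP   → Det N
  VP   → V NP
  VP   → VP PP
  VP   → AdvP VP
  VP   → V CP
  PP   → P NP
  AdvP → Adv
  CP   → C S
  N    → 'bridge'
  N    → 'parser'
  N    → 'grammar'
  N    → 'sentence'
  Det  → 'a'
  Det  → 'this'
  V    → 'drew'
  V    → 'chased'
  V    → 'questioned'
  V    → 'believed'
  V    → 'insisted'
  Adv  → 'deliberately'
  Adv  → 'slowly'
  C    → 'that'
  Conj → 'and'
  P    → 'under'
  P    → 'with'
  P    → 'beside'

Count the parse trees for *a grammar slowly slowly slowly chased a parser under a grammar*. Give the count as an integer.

Two of the 4 distinct bracketings:
[S [NP [Det a] [N grammar]] [VP [VP [AdvP [Adv slowly]] [VP [AdvP [Adv slowly]] [VP [AdvP [Adv slowly]] [VP [V chased] [NP [Det a] [N parser]]]]]] [PP [P under] [NP [Det a] [N grammar]]]]]
[S [NP [Det a] [N grammar]] [VP [AdvP [Adv slowly]] [VP [VP [AdvP [Adv slowly]] [VP [AdvP [Adv slowly]] [VP [V chased] [NP [Det a] [N parser]]]]] [PP [P under] [NP [Det a] [N grammar]]]]]]
The trees differ in how a recursive rule is bracketed over the same span.

4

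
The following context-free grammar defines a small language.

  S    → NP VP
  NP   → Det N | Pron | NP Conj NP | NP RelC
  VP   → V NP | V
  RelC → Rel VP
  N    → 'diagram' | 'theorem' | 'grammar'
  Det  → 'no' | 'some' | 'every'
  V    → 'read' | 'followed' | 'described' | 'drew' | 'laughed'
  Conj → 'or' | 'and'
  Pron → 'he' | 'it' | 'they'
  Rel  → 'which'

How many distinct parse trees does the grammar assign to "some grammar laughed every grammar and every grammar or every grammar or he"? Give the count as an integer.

Two of the 5 distinct bracketings:
[S [NP [Det some] [N grammar]] [VP [V laughed] [NP [NP [Det every] [N grammar]] [Conj and] [NP [NP [Det every] [N grammar]] [Conj or] [NP [NP [Det every] [N grammar]] [Conj or] [NP [Pron he]]]]]]]
[S [NP [Det some] [N grammar]] [VP [V laughed] [NP [NP [Det every] [N grammar]] [Conj and] [NP [NP [NP [Det every] [N grammar]] [Conj or] [NP [Det every] [N grammar]]] [Conj or] [NP [Pron he]]]]]]
The trees differ in how a recursive rule is bracketed over the same span.

5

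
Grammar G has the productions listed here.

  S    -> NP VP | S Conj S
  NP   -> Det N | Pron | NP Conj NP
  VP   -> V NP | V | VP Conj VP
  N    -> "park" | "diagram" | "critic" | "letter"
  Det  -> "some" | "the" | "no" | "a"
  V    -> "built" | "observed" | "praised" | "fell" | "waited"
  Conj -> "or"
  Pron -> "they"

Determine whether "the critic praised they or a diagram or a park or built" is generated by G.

Grammatical

[S [NP [Det the] [N critic]] [VP [VP [V praised] [NP [NP [Pron they]] [Conj or] [NP [NP [Det a] [N diagram]] [Conj or] [NP [Det a] [N park]]]]] [Conj or] [VP [V built]]]]
Each bracket corresponds to one application of a listed rule, so the string is derivable from S.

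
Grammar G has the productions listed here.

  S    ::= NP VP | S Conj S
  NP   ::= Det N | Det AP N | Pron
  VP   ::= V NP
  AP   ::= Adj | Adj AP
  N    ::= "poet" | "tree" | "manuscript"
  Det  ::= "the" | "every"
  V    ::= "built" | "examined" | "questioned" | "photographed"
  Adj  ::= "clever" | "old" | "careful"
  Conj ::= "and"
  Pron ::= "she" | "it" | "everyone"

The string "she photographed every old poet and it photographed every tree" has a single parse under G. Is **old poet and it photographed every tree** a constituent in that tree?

[S [S [NP [Pron she]] [VP [V photographed] [NP [Det every] [AP [Adj old]] [N poet]]]] [Conj and] [S [NP [Pron it]] [VP [V photographed] [NP [Det every] [N tree]]]]]
The smallest constituent containing 'old poet and it photographed every tree' is the S spanning 'she photographed every old poet and it photographed every tree'; no single node in the tree dominates exactly the given words.

No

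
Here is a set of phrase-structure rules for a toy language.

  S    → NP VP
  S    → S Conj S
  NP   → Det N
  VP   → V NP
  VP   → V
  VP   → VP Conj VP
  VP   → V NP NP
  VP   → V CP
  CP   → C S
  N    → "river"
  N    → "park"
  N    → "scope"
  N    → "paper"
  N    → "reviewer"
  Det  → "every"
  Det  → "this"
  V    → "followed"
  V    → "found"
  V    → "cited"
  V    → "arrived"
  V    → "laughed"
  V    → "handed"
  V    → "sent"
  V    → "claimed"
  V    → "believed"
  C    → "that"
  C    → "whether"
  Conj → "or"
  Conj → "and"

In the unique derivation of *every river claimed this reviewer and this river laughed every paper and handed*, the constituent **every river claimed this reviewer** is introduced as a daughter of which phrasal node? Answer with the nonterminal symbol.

S
  S
    NP
      Det: every
      N: river
    VP
      V: claimed
      NP
        Det: this
        N: reviewer
  Conj: and
  S
    NP
      Det: this
      N: river
    VP
      VP
        V: laughed
        NP
          Det: every
          N: paper
      Conj: and
      VP
        V: handed
The span 'every river claimed this reviewer' is the S node built by S → NP VP.
Its mother is the S built by S → S Conj S.

S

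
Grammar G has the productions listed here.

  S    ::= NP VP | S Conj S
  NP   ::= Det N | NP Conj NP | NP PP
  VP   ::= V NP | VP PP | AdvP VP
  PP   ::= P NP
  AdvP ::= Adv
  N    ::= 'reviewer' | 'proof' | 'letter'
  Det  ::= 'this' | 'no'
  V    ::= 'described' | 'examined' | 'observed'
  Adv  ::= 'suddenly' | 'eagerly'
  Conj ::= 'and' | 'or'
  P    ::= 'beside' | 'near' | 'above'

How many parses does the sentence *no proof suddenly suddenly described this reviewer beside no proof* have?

Two of the 4 distinct bracketings:
[S [NP [Det no] [N proof]] [VP [VP [AdvP [Adv suddenly]] [VP [AdvP [Adv suddenly]] [VP [V described] [NP [Det this] [N reviewer]]]]] [PP [P beside] [NP [Det no] [N proof]]]]]
[S [NP [Det no] [N proof]] [VP [AdvP [Adv suddenly]] [VP [VP [AdvP [Adv suddenly]] [VP [V described] [NP [Det this] [N reviewer]]]] [PP [P beside] [NP [Det no] [N proof]]]]]]
The trees differ in how a recursive rule is bracketed over the same span.

4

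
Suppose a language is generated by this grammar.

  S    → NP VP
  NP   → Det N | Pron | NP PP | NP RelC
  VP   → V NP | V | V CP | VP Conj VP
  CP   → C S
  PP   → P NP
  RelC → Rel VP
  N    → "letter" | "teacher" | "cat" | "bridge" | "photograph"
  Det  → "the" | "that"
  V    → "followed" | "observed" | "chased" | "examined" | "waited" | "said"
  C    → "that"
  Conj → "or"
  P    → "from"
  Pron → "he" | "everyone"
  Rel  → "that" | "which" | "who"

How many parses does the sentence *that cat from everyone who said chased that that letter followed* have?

The two bracketings:
[S [NP [NP [Det that] [N cat]] [PP [P from] [NP [NP [Pron everyone]] [RelC [Rel who] [VP [V said]]]]]] [VP [V chased] [CP [C that] [S [NP [Det that] [N letter]] [VP [V followed]]]]]]
[S [NP [NP [NP [Det that] [N cat]] [PP [P from] [NP [Pron everyone]]]] [RelC [Rel who] [VP [V said]]]] [VP [V chased] [CP [C that] [S [NP [Det that] [N letter]] [VP [V followed]]]]]]
The trees differ in how a recursive rule is bracketed over the same span.

2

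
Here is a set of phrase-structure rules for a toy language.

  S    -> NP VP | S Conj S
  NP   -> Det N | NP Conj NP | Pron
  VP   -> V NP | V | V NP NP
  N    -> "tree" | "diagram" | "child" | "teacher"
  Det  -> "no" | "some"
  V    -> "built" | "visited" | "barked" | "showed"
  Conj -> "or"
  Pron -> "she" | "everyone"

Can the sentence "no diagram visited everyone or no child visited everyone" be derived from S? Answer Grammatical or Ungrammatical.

Grammatical

[S [S [NP [Det no] [N diagram]] [VP [V visited] [NP [Pron everyone]]]] [Conj or] [S [NP [Det no] [N child]] [VP [V visited] [NP [Pron everyone]]]]]
Each bracket corresponds to one application of a listed rule, so the string is derivable from S.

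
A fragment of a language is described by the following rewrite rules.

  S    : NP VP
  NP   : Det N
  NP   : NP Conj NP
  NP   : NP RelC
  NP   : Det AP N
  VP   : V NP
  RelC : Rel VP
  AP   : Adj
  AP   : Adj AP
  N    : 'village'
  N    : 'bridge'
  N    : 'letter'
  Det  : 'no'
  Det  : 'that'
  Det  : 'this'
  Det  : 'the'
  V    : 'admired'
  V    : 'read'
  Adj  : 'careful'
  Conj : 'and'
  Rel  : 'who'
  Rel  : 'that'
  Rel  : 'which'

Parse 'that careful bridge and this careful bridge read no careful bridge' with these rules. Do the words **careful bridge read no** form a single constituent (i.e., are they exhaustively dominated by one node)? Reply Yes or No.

[S [NP [NP [Det that] [AP [Adj careful]] [N bridge]] [Conj and] [NP [Det this] [AP [Adj careful]] [N bridge]]] [VP [V read] [NP [Det no] [AP [Adj careful]] [N bridge]]]]
The smallest constituent containing 'careful bridge read no' is the S spanning 'that careful bridge and this careful bridge read no careful bridge'; no single node in the tree dominates exactly the given words.

No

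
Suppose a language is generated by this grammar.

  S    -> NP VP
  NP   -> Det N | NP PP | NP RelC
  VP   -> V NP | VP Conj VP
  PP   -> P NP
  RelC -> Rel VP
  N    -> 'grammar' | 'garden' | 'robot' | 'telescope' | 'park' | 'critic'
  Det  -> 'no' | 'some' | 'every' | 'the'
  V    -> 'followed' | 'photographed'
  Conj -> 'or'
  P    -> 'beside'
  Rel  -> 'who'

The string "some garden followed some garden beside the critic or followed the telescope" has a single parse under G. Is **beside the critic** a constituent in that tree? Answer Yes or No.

Yes

[S [NP [Det some] [N garden]] [VP [VP [V followed] [NP [NP [Det some] [N garden]] [PP [P beside] [NP [Det the] [N critic]]]]] [Conj or] [VP [V followed] [NP [Det the] [N telescope]]]]]
The words 'beside the critic' are exhaustively dominated by a single PP node (built by PP → P NP), so they form a constituent.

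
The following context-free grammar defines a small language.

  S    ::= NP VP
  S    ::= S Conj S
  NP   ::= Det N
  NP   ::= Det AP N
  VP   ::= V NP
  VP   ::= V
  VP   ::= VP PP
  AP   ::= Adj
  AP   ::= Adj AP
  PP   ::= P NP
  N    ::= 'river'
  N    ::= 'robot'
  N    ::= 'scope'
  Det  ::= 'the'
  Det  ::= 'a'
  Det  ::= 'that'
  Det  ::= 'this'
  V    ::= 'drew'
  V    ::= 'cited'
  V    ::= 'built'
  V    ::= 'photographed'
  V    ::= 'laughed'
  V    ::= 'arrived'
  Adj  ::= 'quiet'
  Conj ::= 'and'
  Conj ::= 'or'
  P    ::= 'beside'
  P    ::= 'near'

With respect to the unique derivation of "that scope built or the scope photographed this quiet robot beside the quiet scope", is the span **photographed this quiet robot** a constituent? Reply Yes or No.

Yes

[S [S [NP [Det that] [N scope]] [VP [V built]]] [Conj or] [S [NP [Det the] [N scope]] [VP [VP [V photographed] [NP [Det this] [AP [Adj quiet]] [N robot]]] [PP [P beside] [NP [Det the] [AP [Adj quiet]] [N scope]]]]]]
The words 'photographed this quiet robot' are exhaustively dominated by a single VP node (built by VP → V NP), so they form a constituent.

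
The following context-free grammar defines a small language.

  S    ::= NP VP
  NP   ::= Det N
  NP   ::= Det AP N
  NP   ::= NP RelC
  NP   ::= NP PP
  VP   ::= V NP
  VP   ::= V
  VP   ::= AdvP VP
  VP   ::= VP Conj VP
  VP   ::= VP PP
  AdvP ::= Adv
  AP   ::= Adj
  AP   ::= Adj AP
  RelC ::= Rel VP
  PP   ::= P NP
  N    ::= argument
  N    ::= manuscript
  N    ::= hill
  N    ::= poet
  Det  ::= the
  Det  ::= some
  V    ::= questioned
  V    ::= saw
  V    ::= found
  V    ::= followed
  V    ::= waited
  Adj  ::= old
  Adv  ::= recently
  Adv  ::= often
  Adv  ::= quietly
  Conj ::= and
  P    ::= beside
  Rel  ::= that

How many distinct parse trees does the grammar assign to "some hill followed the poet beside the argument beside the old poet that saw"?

9

Two of the 9 distinct bracketings:
[S [NP [Det some] [N hill]] [VP [V followed] [NP [NP [NP [Det the] [N poet]] [PP [P beside] [NP [NP [Det the] [N argument]] [PP [P beside] [NP [Det the] [AP [Adj old]] [N poet]]]]]] [RelC [Rel that] [VP [V saw]]]]]]
[S [NP [Det some] [N hill]] [VP [V followed] [NP [NP [NP [NP [Det the] [N poet]] [PP [P beside] [NP [Det the] [N argument]]]] [PP [P beside] [NP [Det the] [AP [Adj old]] [N poet]]]] [RelC [Rel that] [VP [V saw]]]]]]
The trees differ in how a recursive rule is bracketed over the same span.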